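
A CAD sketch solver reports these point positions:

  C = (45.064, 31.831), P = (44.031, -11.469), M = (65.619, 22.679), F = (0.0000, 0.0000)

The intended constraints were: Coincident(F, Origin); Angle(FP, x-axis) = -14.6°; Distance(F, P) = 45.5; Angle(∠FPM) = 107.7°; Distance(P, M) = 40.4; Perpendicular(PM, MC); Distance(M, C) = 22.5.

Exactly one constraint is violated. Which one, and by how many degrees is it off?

Perpendicular(PM, MC) — off by 8.30°.

F = (0.00, 0.00) ✓; FP at -14.60° ✓; |FP| = 45.50 ✓; ∠FPM = 107.7° ✓; |PM| = 40.40 ✓; ∠(PM, MC) = 98.30° ✗; |MC| = 22.50 ✓.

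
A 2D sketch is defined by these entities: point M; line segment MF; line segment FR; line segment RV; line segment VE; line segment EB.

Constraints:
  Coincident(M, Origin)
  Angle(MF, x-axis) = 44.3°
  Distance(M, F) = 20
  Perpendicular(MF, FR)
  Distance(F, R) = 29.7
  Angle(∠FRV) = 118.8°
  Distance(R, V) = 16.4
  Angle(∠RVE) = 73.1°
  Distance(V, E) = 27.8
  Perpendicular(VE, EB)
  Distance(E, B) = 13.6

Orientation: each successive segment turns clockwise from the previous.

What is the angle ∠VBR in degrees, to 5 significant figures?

31.257°

M is at the origin; MF runs at 44.3° with length 20.0, so F = (14.314, 13.968). The perpendicularity gives FR at right angles to MF, so FR runs at -45.700°; with |FR| = 29.7, R = (35.057, -7.2878). ∠FRV = 118.8° gives RV at -106.90° from the x-axis; with |RV| = 16.4, V = (30.289, -22.980). ∠RVE = 73.1° gives VE at 146.20° from the x-axis; with |VE| = 27.8, E = (7.1879, -7.5145). VE is perpendicular to EB, so EB runs at 56.200°; with |EB| = 13.6, B = (14.754, 3.7869). Then cos ∠VBR = BV·BR / (|BV||BR|), giving 31.257°.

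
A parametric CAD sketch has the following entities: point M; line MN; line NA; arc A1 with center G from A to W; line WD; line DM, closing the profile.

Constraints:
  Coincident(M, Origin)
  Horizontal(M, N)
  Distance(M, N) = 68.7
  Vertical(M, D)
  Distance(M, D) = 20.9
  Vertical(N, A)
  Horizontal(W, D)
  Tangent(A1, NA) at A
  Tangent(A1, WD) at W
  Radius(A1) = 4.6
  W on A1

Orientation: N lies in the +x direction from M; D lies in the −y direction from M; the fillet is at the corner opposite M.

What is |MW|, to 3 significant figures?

67.4

M is at the origin; MN is horizontal with |MN| = 68.7 and N on the +x side, so N = (68.7, 0.00). M and D share the same x with |MD| = 20.9 and D on the −y side, so D = (0.00, -20.9). The virtual corner opposite M is at (68.7, -20.9). The tangent condition forces GA to be normal to NA and since A1 is tangent to WD there, GW ⟂ WD, with radius 4.6, so the center G sits 4.6 in from both sides at G = (64.1, -16.3). That places the tangent points at A = (68.7, -16.3) on NA and W = (64.1, -20.9) on WD. Then |MW| = |W − M| = 67.4.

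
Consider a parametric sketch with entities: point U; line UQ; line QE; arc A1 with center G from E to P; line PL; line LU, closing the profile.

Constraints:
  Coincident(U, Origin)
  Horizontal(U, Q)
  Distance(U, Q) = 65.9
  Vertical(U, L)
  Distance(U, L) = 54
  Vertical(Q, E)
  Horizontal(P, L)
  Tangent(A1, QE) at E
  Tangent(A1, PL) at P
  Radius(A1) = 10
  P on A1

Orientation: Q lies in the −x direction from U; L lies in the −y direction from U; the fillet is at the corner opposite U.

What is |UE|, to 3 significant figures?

79.2

U is at the origin; UQ is horizontal with |UQ| = 65.9 and Q on the −x side, so Q = (-65.9, 0.00). UL is vertical with |UL| = 54.0 and L on the −y side, so L = (0.00, -54.0). The virtual corner opposite U is at (-65.9, -54.0). A1 meets QE tangentially, so GE is at right angles to QE and since A1 is tangent to PL there, GP ⟂ PL, with radius 10.0, so the center G sits 10.0 in from both sides at G = (-55.9, -44.0). That places the tangent points at E = (-65.9, -44.0) on QE and P = (-55.9, -54.0) on PL. Then |UE| = |E − U| = 79.2.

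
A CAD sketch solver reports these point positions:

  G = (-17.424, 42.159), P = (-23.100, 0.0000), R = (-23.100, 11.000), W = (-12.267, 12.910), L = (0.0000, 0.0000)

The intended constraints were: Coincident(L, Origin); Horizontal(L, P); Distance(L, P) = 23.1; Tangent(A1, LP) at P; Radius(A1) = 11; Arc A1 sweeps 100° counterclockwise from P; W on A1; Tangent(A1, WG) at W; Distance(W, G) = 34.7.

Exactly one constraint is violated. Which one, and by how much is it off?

Distance(W, G) = 34.7 — off by 5.00.

L = (0.00, 0.00) ✓; L.y = 0.00, P.y = 0.00 ✓; |LP| = 23.10 ✓; ∠(RP, PL) = 90.00° ✓; |RP| = 11.00 ✓; bearing(R→W) − bearing(R→P) = 100.0° ✓; |RW| = 11.00 ✓; ∠(RW, WG) = 90.00° ✓; |WG| = 29.70 ✗.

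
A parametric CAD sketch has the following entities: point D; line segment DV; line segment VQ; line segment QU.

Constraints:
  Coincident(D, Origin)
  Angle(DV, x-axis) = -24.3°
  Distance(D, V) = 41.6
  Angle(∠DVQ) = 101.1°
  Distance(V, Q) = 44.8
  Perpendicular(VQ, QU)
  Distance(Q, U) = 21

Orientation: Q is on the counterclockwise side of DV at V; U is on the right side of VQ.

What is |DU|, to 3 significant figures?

81.3

D is at the origin; DV runs at -24.3° with length 41.6, so V = 41.6·(cos -24.3°, sin -24.3°) = (37.9, -17.1). ∠DVQ = 101.1°, so VQ runs at -24.3° + (180° − 101.1°) = 54.6° from the x-axis; with |VQ| = 44.8, Q = V + 44.8·(cos 54.6°, sin 54.6°) = (63.9, 19.4). VQ is perpendicular to QU; with |QU| = 21.0 on the right of VQ, U = Q + 21.0·(0.815, -0.579) = (81.0, 7.23). Then |DU| = |U − D| = 81.3.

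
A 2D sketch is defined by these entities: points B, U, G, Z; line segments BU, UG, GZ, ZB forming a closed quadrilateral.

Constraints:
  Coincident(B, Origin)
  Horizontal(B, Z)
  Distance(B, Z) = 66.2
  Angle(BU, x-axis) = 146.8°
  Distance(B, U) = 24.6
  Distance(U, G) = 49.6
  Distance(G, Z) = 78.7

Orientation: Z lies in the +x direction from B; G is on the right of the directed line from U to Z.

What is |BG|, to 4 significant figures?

33.97

B is at the origin; B and Z share the same y with |BZ| = 66.2 and Z in +x, so Z = (66.2, 0). BU runs at 146.8° with |BU| = 24.6, so U = (-20.58, 13.47). G is determined by |UG| = 49.6 and |GZ| = 78.7 together: it lies at the intersection of circle(U, 49.6) and circle(Z, 78.7). With |UZ| = 87.82, the foot of the radical line on UZ is 22.66 from U and the perpendicular offset is √(49.6² − 22.66²) = 44.12. Taking the right-of-UZ solution: G = (-4.964, -33.61).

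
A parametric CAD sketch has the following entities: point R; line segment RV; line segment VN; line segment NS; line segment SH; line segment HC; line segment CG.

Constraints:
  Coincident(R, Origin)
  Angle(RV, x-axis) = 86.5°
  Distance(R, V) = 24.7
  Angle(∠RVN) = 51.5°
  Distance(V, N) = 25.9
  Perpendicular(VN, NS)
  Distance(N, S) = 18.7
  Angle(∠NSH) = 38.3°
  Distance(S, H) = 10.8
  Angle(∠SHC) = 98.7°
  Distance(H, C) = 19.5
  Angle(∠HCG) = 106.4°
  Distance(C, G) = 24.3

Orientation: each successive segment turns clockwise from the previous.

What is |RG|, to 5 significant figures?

40.814

∠SHC = 98.7° gives HC at 5.0000° from the x-axis; with |HC| = 19.5, C = (28.365, 5.9037). ∠HCG = 106.4° gives CG at -68.600° from the x-axis; with |CG| = 24.3, G = (37.232, -16.721). Then |RG| = |G − R| = 40.814.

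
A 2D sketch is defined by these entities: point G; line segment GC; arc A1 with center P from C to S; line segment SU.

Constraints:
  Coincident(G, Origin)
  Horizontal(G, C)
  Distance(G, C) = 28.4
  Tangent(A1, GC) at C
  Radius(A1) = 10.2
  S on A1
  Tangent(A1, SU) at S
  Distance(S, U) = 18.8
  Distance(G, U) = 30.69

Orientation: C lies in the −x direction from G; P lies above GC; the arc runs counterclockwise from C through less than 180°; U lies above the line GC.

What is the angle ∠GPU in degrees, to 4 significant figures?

70.72°

G is at the origin; GC is horizontal with |GC| = 28.4 and C on the −x side, so C = (-28.40, 0.000). The tangent condition forces PC to be normal to GC, so P = C + (0, 10.2) = (-28.40, 10.20). Since PS ⟂ SU (tangency), |PU| = √(10.2² + 18.8²) = 21.39 regardless of where S sits on A1. So U lies on both circle(G, 30.69) and circle(P, 21.39); the above-GC intersection is U = (-14.93, 26.81). S is the foot of the tangent from U: S = (-18.37, 8.332).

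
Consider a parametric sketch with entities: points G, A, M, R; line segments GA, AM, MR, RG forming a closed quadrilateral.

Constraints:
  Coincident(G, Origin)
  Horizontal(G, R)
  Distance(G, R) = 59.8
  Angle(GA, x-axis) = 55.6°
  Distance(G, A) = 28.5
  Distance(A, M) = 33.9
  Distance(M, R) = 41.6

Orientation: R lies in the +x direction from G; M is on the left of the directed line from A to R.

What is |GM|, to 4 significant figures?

60.58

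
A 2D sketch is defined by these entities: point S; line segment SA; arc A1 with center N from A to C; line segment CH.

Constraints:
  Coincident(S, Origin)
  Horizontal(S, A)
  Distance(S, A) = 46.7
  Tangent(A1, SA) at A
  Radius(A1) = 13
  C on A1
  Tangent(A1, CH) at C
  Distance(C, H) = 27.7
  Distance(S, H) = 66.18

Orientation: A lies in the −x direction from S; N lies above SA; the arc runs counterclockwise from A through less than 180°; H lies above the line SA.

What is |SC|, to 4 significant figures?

40.69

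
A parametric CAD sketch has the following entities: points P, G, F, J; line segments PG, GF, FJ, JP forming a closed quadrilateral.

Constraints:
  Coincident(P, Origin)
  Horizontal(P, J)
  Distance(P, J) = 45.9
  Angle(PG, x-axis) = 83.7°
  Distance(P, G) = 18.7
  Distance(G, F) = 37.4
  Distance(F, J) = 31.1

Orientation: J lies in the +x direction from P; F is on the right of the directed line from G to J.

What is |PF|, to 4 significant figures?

23.88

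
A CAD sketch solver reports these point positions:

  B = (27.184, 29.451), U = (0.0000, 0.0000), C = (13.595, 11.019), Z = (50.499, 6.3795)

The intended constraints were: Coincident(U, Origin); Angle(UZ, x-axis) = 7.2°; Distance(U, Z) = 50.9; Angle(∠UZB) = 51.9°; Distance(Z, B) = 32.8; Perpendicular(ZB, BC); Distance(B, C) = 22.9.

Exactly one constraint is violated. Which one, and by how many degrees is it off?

Perpendicular(ZB, BC) — off by 8.30°.

U = (0.00, 0.00) ✓; UZ at 7.200° ✓; |UZ| = 50.90 ✓; ∠UZB = 51.90° ✓; |ZB| = 32.80 ✓; ∠(ZB, BC) = 98.30° ✗; |BC| = 22.90 ✓.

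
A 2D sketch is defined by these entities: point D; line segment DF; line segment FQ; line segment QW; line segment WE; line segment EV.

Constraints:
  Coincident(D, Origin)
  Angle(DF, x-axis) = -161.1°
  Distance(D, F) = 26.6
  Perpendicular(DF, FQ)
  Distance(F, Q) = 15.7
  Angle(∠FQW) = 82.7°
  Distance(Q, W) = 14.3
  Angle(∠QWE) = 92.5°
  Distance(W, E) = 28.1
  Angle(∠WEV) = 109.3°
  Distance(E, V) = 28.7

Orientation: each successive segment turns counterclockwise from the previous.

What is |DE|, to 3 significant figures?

20.4

D is at the origin; DF runs at -161.1° with length 26.6, so F = (-25.2, -8.62). DF ⟂ FQ, so FQ runs at -71.1°; with |FQ| = 15.7, Q = (-20.1, -23.5). ∠FQW = 82.7° gives QW at 26.2° from the x-axis; with |QW| = 14.3, W = (-7.25, -17.2). ∠QWE = 92.5° gives WE at 114° from the x-axis; with |WE| = 28.1, E = (-18.5, 8.57). Then |DE| = |E − D| = 20.4.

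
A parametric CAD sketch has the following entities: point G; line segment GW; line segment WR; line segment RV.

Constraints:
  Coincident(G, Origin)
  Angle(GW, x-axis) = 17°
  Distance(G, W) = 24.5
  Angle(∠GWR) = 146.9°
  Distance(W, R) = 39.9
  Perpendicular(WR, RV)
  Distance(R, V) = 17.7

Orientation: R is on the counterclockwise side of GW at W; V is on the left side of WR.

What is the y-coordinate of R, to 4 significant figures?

37.77

G is at the origin; GW runs at 17.0° with length 24.5, so W = 24.5·(cos 17.0°, sin 17.0°) = (23.43, 7.163). ∠GWR = 146.9°, so WR runs at 17.0° + (180° − 146.9°) = 50.10° from the x-axis; with |WR| = 39.9, R = W + 39.9·(cos 50.10°, sin 50.10°) = (49.02, 37.77). So R.y = 37.77.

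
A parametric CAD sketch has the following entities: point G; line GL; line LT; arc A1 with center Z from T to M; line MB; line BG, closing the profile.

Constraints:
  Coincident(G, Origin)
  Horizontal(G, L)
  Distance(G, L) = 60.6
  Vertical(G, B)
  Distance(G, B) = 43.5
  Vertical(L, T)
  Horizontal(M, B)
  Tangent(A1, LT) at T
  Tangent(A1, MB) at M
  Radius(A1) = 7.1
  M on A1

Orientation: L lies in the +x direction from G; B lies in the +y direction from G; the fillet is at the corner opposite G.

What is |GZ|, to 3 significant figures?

64.7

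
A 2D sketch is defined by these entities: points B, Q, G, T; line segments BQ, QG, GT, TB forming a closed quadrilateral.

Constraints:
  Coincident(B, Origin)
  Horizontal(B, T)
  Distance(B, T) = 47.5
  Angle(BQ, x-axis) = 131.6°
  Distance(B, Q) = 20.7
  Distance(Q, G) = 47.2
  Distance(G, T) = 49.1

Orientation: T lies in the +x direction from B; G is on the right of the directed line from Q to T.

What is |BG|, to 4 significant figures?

27.91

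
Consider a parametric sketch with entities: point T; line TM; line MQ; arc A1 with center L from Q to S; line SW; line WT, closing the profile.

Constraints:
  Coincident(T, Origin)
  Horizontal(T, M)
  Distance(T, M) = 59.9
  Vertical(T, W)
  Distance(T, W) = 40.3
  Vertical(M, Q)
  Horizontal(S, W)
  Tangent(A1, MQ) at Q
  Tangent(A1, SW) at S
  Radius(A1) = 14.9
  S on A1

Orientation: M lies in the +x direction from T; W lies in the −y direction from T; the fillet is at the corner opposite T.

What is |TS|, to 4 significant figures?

60.41

T is at the origin; T and M share the same y with |TM| = 59.9 and M on the +x side, so M = (59.90, 0.000). T and W share the same x with |TW| = 40.3 and W on the −y side, so W = (0.000, -40.30). The virtual corner opposite T is at (59.90, -40.30). A1 meets MQ tangentially, so LQ is at right angles to MQ and the tangent condition forces LS to be normal to SW, with radius 14.9, so the center L sits 14.9 in from both sides at L = (45.00, -25.40). That places the tangent points at Q = (59.90, -25.40) on MQ and S = (45.00, -40.30) on SW. Then |TS| = |S − T| = 60.41.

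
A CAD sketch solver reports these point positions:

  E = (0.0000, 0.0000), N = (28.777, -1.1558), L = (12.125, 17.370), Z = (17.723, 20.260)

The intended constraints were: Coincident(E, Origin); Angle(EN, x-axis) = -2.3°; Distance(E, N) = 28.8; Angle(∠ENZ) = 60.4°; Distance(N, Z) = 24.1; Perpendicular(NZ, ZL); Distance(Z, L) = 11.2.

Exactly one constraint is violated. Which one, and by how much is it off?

Distance(Z, L) = 11.2 — off by 4.90.

E = (0.00, 0.00) ✓; EN at -2.300° ✓; |EN| = 28.80 ✓; ∠ENZ = 60.40° ✓; |NZ| = 24.10 ✓; ∠(NZ, ZL) = 90.00° ✓; |ZL| = 6.300 ✗.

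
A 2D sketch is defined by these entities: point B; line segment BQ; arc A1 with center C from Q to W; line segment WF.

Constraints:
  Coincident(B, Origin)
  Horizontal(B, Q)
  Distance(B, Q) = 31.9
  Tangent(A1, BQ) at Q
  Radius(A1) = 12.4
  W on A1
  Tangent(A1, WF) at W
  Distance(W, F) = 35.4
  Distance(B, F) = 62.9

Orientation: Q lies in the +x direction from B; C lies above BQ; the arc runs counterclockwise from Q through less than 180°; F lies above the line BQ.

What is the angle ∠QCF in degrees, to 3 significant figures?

169°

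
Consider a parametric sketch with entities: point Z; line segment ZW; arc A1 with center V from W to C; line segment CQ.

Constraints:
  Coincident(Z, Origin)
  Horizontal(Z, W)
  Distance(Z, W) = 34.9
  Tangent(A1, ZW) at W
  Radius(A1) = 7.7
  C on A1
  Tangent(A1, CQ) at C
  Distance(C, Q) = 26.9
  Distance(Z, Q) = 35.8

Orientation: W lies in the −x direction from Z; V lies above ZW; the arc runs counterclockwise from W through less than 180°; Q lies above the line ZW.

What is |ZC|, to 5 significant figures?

28.111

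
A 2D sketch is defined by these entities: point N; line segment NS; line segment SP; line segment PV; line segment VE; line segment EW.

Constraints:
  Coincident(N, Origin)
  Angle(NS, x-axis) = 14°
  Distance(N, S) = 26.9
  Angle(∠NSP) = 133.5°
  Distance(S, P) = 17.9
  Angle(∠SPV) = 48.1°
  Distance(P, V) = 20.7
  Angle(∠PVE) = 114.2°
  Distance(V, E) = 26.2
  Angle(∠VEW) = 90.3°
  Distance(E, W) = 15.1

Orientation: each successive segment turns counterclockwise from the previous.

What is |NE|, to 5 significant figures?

12.301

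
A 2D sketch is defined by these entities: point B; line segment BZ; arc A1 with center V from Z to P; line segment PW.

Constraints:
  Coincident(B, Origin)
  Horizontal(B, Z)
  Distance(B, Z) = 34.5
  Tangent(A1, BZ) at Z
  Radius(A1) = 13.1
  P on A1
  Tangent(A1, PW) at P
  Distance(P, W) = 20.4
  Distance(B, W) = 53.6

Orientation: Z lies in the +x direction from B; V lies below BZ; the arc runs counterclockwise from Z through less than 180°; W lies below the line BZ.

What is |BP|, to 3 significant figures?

33.3

Checks: |VP| = 13.10 ✓; ∠(VP, PW) = 90.00° ✓; |PW| = 20.40 ✓; |BW| = 53.60 ✓.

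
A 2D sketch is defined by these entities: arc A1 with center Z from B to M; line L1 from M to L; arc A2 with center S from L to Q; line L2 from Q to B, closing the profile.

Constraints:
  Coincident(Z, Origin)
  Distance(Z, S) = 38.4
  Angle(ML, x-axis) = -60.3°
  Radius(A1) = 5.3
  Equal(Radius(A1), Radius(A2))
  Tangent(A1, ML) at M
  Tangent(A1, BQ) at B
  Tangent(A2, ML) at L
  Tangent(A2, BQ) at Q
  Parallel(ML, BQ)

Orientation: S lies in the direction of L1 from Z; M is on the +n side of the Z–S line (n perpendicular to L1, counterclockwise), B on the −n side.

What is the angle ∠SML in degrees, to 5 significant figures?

7.8584°

Tangency of A1 to both parallel lines with radius 5.3 puts M and B at Z ± 5.3·n: M = (4.6037, 2.6259), B = (-4.6037, -2.6259). Equal radii place L and Q the same way about S: L = S + 5.3·n = (23.629, -30.730), Q = S − 5.3·n = (14.422, -35.981). Then cos ∠SML = MS·ML / (|MS||ML|), giving 7.8584°.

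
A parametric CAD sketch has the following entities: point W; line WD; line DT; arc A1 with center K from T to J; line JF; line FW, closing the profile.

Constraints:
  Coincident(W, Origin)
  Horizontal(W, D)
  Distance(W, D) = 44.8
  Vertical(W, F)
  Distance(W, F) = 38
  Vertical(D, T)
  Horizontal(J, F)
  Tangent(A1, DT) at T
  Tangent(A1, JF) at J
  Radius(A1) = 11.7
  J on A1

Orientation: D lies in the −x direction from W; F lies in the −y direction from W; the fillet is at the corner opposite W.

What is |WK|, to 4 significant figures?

42.28

WF is vertical with |WF| = 38.0 and F on the −y side, so F = (0.000, -38.00). The virtual corner opposite W is at (-44.80, -38.00). Tangency of A1 to DT means the radius KT is perpendicular to DT and since A1 is tangent to JF there, KJ ⟂ JF, with radius 11.7, so the center K sits 11.7 in from both sides at K = (-33.10, -26.30). Then |WK| = |K − W| = 42.28.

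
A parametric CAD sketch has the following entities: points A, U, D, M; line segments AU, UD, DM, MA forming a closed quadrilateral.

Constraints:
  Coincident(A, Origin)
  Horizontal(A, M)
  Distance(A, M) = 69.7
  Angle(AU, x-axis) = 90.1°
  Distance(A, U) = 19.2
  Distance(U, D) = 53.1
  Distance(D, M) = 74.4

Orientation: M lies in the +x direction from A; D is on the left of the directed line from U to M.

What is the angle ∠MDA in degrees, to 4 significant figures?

57.72°

Checks: |AM| = 69.70 ✓; |AU| = 19.20 ✓; |UD| = 53.10 ✓; |DM| = 74.40 ✓.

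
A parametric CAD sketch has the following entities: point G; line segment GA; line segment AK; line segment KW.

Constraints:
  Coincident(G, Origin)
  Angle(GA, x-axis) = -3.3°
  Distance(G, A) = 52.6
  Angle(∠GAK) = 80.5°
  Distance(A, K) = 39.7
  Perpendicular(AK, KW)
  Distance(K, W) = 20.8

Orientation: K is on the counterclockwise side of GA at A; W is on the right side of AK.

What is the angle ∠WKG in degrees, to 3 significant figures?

149°

∠GAK = 80.5°, so AK runs at -3.3° + (180° − 80.5°) = 96.2° from the x-axis; with |AK| = 39.7, K = A + 39.7·(cos 96.2°, sin 96.2°) = (48.2, 36.4). AK ⟂ KW; with |KW| = 20.8 on the right of AK, W = K + 20.8·(0.994, 0.108) = (68.9, 38.7). Then cos ∠WKG = KW·KG / (|KW||KG|), giving 149°.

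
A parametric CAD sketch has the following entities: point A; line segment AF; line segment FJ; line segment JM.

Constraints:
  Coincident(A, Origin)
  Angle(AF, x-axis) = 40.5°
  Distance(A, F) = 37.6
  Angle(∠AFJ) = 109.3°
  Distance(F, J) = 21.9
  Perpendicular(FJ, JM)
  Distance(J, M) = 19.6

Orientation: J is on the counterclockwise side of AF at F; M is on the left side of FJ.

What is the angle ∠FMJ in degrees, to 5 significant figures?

48.172°

∠AFJ = 109.3°, so FJ runs at 40.5° + (180° − 109.3°) = 111.20° from the x-axis; with |FJ| = 21.9, J = F + 21.9·(cos 111.20°, sin 111.20°) = (20.672, 44.837). FJ ⟂ JM; with |JM| = 19.6 on the left of FJ, M = J + 19.6·(-0.93232, -0.36162) = (2.3981, 37.749). Then cos ∠FMJ = MF·MJ / (|MF||MJ|), giving 48.172°.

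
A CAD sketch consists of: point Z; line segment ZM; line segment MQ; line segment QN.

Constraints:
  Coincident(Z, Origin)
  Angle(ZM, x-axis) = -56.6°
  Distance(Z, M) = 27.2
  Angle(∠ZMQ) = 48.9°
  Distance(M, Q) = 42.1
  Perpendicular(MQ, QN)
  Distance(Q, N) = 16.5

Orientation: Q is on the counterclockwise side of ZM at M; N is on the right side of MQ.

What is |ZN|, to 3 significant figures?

44.2

∠ZMQ = 48.9°, so MQ runs at -56.6° + (180° − 48.9°) = 74.5° from the x-axis; with |MQ| = 42.1, Q = M + 42.1·(cos 74.5°, sin 74.5°) = (26.2, 17.9). The perpendicularity gives QN at right angles to MQ; with |QN| = 16.5 on the right of MQ, N = Q + 16.5·(0.964, -0.267) = (42.1, 13.5). Then |ZN| = |N − Z| = 44.2.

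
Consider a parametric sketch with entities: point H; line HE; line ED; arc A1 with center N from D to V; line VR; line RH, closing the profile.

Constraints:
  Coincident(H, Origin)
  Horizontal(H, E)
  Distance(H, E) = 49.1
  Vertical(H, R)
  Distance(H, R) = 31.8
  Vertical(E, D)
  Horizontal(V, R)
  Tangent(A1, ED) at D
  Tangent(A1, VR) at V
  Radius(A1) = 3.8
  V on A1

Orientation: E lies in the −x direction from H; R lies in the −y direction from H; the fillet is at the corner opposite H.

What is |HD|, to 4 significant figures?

56.52

The virtual corner opposite H is at (-49.10, -31.80). The tangent condition forces ND to be normal to ED and tangency of A1 to VR means the radius NV is perpendicular to VR, with radius 3.8, so the center N sits 3.8 in from both sides at N = (-45.30, -28.00). That places the tangent points at D = (-49.10, -28.00) on ED and V = (-45.30, -31.80) on VR. Then |HD| = |D − H| = 56.52.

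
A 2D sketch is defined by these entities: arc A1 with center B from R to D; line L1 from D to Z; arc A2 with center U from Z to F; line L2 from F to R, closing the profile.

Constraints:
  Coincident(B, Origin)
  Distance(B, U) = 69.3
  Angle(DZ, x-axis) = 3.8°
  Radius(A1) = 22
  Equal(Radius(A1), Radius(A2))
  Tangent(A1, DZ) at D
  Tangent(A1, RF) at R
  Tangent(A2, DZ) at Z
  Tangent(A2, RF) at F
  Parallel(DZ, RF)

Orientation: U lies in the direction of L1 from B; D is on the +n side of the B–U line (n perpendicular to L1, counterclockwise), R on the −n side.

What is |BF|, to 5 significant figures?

72.708

The slot axis is L1's direction at 3.8°, so u = (cos 3.8°, sin 3.8°) = (0.99780, 0.066274) and n = (−sin 3.8°, cos 3.8°) = (-0.066274, 0.99780). B is at the origin and U lies 69.3 along u from B, so U = 69.3·u = (69.148, 4.5928). Tangency of A1 to both parallel lines with radius 22.0 puts D and R at B ± 22.0·n: D = (-1.4580, 21.952), R = (1.4580, -21.952). Equal radii place Z and F the same way about U: Z = U + 22.0·n = (67.690, 26.544), F = U − 22.0·n = (70.606, -17.359). Then |BF| = |F − B| = 72.708.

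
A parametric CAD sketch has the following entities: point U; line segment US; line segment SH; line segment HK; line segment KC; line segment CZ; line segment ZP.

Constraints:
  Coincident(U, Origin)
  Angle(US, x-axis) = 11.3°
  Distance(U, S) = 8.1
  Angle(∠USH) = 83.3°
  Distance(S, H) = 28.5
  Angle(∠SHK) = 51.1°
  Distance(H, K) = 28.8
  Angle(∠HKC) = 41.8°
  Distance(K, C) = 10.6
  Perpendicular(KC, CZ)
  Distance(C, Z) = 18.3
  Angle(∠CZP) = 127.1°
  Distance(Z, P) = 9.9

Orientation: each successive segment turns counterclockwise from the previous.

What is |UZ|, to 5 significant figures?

27.359

U is at the origin; US runs at 11.3° with length 8.1, so S = (7.9430, 1.5872). ∠USH = 83.3° gives SH at 108.00° from the x-axis; with |SH| = 28.5, H = (-0.86401, 28.692). ∠SHK = 51.1° gives HK at -123.10° from the x-axis; with |HK| = 28.8, K = (-16.592, 4.5660). ∠HKC = 41.8° gives KC at 15.100° from the x-axis; with |KC| = 10.6, C = (-6.3577, 7.3273). The perpendicularity gives CZ at right angles to KC, so CZ runs at 105.10°; with |CZ| = 18.3, Z = (-11.125, 24.995). Then |UZ| = |Z − U| = 27.359.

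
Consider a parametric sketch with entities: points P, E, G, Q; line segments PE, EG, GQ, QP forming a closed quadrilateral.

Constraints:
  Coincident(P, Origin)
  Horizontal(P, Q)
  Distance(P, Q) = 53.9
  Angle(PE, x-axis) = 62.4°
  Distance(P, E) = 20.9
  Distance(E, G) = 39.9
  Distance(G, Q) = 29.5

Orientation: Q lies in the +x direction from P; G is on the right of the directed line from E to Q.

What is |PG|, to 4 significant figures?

33.47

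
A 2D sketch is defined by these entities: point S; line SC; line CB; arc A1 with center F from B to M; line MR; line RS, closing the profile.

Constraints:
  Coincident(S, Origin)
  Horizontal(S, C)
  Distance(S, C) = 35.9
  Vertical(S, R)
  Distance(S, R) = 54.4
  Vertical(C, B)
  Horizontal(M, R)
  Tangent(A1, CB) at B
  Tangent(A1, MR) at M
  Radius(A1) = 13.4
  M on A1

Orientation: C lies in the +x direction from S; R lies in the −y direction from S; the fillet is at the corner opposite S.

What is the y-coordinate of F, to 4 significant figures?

-41.00

SR is vertical with |SR| = 54.4 and R on the −y side, so R = (0.000, -54.40). The virtual corner opposite S is at (35.90, -54.40). The tangent condition forces FB to be normal to CB and the tangent condition forces FM to be normal to MR, with radius 13.4, so the center F sits 13.4 in from both sides at F = (22.50, -41.00). So F.y = -41.00.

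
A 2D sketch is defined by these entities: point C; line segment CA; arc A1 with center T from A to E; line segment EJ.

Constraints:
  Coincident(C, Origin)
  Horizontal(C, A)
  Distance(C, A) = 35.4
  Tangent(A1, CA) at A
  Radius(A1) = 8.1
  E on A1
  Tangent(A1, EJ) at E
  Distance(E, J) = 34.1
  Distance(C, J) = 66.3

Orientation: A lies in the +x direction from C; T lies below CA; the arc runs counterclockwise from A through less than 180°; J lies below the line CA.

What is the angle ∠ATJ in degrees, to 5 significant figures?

146.32°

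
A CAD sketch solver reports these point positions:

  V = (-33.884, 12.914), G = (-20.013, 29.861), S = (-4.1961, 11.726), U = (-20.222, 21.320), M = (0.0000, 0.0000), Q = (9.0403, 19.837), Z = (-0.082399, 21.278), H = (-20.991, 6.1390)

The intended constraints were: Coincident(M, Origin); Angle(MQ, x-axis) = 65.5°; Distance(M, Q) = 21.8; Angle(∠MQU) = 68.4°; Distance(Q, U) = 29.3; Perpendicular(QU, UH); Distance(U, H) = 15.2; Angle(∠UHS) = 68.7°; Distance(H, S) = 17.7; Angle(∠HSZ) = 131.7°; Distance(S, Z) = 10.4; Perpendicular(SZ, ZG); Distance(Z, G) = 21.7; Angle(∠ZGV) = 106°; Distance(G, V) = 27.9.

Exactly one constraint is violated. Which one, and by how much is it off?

Distance(G, V) = 27.9 — off by 6.00.

M = (0.00, 0.00) ✓; MQ at 65.50° ✓; |MQ| = 21.80 ✓; ∠MQU = 68.40° ✓; |QU| = 29.30 ✓; ∠(QU, UH) = 90.00° ✓; |UH| = 15.20 ✓; ∠UHS = 68.70° ✓; |HS| = 17.70 ✓; ∠HSZ = 131.7° ✓; |SZ| = 10.40 ✓; ∠(SZ, ZG) = 90.00° ✓; |ZG| = 21.70 ✓; ∠ZGV = 106.0° ✓; |GV| = 21.90 ✗.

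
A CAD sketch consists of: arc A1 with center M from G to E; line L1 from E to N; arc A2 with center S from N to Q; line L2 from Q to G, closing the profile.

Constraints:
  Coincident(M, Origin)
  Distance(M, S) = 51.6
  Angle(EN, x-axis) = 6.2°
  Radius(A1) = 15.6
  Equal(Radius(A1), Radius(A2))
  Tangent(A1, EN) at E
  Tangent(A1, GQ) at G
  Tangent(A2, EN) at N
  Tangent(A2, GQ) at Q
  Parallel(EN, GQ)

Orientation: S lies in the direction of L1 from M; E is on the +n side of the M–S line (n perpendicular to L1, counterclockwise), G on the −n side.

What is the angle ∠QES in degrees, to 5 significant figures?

14.338°

The slot axis is L1's direction at 6.2°, so u = (cos 6.2°, sin 6.2°) = (0.99415, 0.10800) and n = (−sin 6.2°, cos 6.2°) = (-0.10800, 0.99415). M is at the origin and S lies 51.6 along u from M, so S = 51.6·u = (51.298, 5.5728). Tangency of A1 to both parallel lines with radius 15.6 puts E and G at M ± 15.6·n: E = (-1.6848, 15.509), G = (1.6848, -15.509). Equal radii place N and Q the same way about S: N = S + 15.6·n = (49.613, 21.082), Q = S − 15.6·n = (52.983, -9.9360). Then cos ∠QES = EQ·ES / (|EQ||ES|), giving 14.338°.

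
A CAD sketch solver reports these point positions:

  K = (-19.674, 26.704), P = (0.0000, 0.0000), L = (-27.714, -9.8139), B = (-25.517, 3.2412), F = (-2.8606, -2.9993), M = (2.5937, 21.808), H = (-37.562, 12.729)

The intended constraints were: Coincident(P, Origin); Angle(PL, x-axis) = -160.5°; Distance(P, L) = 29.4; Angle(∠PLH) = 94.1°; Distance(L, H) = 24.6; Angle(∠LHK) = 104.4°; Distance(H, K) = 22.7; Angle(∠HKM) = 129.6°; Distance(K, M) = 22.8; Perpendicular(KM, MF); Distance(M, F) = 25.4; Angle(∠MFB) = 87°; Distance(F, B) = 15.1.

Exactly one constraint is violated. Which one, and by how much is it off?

Distance(F, B) = 15.1 — off by 8.40.

P = (0.00, 0.00) ✓; PL at -160.5° ✓; |PL| = 29.40 ✓; ∠PLH = 94.10° ✓; |LH| = 24.60 ✓; ∠LHK = 104.4° ✓; |HK| = 22.70 ✓; ∠HKM = 129.6° ✓; |KM| = 22.80 ✓; ∠(KM, MF) = 90.00° ✓; |MF| = 25.40 ✓; ∠MFB = 87.00° ✓; |FB| = 23.50 ✗.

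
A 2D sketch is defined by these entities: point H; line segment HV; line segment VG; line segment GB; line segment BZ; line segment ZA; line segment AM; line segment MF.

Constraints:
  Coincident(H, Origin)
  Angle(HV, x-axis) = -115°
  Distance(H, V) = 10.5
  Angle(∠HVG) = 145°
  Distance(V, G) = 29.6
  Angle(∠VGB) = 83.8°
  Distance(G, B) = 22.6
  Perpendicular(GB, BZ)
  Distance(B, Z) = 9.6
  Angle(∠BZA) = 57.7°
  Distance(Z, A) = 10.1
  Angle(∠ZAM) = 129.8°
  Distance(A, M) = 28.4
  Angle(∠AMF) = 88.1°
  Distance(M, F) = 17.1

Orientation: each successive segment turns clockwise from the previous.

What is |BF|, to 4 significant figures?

26.06

∠ZAM = 129.8° gives AM at -148.7° from the x-axis; with |AM| = 28.4, M = (-56.17, -24.51). ∠AMF = 88.1° gives MF at 119.4° from the x-axis; with |MF| = 17.1, F = (-64.56, -9.610). Then |BF| = |F − B| = 26.06.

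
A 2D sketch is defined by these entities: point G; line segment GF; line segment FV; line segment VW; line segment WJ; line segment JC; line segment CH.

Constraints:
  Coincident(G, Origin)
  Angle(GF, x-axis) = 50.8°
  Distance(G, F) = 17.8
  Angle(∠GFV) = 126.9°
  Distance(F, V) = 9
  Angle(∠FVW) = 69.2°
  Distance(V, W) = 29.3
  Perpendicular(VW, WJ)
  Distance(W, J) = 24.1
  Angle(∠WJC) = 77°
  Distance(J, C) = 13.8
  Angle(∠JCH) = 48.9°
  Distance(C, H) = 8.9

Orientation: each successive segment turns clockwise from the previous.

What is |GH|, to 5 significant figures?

3.6795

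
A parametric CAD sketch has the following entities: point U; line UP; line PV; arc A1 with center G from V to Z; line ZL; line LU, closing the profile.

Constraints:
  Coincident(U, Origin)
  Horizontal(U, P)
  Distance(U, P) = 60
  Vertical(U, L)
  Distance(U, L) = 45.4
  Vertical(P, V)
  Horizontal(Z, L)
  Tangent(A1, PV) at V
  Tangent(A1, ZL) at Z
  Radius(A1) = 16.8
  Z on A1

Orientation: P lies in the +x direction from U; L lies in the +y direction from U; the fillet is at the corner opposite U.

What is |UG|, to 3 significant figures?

51.8

U is at the origin; UP is horizontal with |UP| = 60.0 and P on the +x side, so P = (60.0, 0.00). U and L share the same x with |UL| = 45.4 and L on the +y side, so L = (0.00, 45.4). The virtual corner opposite U is at (60.0, 45.4). Tangency of A1 to PV means the radius GV is perpendicular to PV and tangency of A1 to ZL means the radius GZ is perpendicular to ZL, with radius 16.8, so the center G sits 16.8 in from both sides at G = (43.2, 28.6). Then |UG| = |G − U| = 51.8.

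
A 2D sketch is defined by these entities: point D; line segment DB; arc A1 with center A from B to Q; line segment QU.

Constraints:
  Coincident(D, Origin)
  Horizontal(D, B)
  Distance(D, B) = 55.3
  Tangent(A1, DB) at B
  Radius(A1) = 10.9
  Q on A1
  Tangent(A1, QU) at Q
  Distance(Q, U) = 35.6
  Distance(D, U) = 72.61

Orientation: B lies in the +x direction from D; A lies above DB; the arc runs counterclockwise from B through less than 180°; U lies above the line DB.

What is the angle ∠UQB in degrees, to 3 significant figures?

126°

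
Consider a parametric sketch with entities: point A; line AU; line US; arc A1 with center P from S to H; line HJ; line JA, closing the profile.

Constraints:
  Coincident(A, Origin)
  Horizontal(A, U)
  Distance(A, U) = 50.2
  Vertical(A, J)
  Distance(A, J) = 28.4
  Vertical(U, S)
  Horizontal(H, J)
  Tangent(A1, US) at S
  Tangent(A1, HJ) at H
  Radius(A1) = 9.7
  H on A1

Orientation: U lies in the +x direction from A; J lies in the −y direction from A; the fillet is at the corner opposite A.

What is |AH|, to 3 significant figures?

49.5

A is at the origin; AU is horizontal with |AU| = 50.2 and U on the +x side, so U = (50.2, 0.00). AJ is vertical with |AJ| = 28.4 and J on the −y side, so J = (0.00, -28.4). The virtual corner opposite A is at (50.2, -28.4). Tangency of A1 to US means the radius PS is perpendicular to US and since A1 is tangent to HJ there, PH ⟂ HJ, with radius 9.7, so the center P sits 9.7 in from both sides at P = (40.5, -18.7). That places the tangent points at S = (50.2, -18.7) on US and H = (40.5, -28.4) on HJ. Then |AH| = |H − A| = 49.5.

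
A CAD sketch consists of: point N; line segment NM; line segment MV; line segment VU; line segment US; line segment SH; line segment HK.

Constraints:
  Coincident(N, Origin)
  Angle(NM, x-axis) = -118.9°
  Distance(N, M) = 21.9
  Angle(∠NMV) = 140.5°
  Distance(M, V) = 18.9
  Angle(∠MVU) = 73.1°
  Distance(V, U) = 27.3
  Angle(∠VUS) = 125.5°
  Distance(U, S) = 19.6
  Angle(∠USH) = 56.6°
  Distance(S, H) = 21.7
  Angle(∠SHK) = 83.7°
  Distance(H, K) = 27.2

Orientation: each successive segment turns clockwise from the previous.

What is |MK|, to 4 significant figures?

31.50

N is at the origin; NM runs at -118.9° with length 21.9, so M = (-10.58, -19.17). ∠NMV = 140.5° gives MV at -158.4° from the x-axis; with |MV| = 18.9, V = (-28.16, -26.13). ∠MVU = 73.1° gives VU at 94.70° from the x-axis; with |VU| = 27.3, U = (-30.39, 1.078). ∠VUS = 125.5° gives US at 40.20° from the x-axis; with |US| = 19.6, S = (-15.42, 13.73). ∠USH = 56.6° gives SH at -83.20° from the x-axis; with |SH| = 21.7, H = (-12.85, -7.818). ∠SHK = 83.7° gives HK at -179.5° from the x-axis; with |HK| = 27.2, K = (-40.05, -8.056). Then |MK| = |K − M| = 31.50.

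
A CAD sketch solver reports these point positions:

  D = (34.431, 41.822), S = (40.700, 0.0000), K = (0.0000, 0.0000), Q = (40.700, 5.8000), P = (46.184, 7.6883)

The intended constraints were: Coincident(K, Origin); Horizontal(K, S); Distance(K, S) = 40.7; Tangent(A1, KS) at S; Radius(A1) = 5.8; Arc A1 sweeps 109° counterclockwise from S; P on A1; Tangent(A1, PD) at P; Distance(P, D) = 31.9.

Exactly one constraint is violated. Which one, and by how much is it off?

Distance(P, D) = 31.9 — off by 4.20.

K = (0.00, 0.00) ✓; K.y = 0.00, S.y = 0.00 ✓; |KS| = 40.70 ✓; ∠(QS, SK) = 90.00° ✓; |QS| = 5.800 ✓; bearing(Q→P) − bearing(Q→S) = 109.0° ✓; |QP| = 5.800 ✓; ∠(QP, PD) = 90.00° ✓; |PD| = 36.10 ✗.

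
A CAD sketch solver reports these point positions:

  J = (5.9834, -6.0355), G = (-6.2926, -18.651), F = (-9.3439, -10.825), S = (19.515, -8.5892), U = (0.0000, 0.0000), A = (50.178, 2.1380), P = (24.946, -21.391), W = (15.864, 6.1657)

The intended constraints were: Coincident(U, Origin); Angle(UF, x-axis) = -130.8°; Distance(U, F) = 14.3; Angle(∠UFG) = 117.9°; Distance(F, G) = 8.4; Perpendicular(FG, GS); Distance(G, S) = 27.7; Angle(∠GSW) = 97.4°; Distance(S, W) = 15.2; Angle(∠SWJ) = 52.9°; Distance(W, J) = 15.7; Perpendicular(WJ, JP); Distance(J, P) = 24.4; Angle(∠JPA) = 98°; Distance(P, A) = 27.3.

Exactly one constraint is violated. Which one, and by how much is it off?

Distance(P, A) = 27.3 — off by 7.20.

U = (0.00, 0.00) ✓; UF at -130.8° ✓; |UF| = 14.30 ✓; ∠UFG = 117.9° ✓; |FG| = 8.400 ✓; ∠(FG, GS) = 90.00° ✓; |GS| = 27.70 ✓; ∠GSW = 97.40° ✓; |SW| = 15.20 ✓; ∠SWJ = 52.90° ✓; |WJ| = 15.70 ✓; ∠(WJ, JP) = 90.00° ✓; |JP| = 24.40 ✓; ∠JPA = 98.00° ✓; |PA| = 34.50 ✗.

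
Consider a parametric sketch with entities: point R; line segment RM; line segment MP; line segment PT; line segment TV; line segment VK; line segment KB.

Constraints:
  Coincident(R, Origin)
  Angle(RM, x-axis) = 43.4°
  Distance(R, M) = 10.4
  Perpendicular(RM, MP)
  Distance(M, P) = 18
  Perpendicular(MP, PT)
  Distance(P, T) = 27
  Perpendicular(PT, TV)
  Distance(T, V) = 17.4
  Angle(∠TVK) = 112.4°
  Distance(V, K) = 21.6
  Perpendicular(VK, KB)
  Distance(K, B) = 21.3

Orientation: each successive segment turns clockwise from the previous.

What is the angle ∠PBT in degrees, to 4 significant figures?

67.69°

R is at the origin; RM runs at 43.4° with length 10.4, so M = (7.556, 7.146). The perpendicularity gives MP at right angles to RM, so MP runs at -46.60°; with |MP| = 18.0, P = (19.92, -5.933). MP is perpendicular to PT, so PT runs at -136.6°; with |PT| = 27.0, T = (0.3064, -24.48). PT ⟂ TV, so TV runs at 133.4°; with |TV| = 17.4, V = (-11.65, -11.84). ∠TVK = 112.4° gives VK at 65.80° from the x-axis; with |VK| = 21.6, K = (-2.795, 7.860). VK ⟂ KB, so KB runs at -24.20°; with |KB| = 21.3, B = (16.63, -0.8712). Then cos ∠PBT = BP·BT / (|BP||BT|), giving 67.69°.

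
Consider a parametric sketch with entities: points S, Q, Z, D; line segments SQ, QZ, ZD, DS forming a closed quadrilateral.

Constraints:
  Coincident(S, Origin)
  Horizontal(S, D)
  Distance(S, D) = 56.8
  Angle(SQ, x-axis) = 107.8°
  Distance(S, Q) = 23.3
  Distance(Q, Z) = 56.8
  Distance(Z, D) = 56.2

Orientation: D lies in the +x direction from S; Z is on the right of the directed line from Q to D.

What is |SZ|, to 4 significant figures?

33.50

Checks: |QZ| = 56.80 ✓; |ZD| = 56.20 ✓.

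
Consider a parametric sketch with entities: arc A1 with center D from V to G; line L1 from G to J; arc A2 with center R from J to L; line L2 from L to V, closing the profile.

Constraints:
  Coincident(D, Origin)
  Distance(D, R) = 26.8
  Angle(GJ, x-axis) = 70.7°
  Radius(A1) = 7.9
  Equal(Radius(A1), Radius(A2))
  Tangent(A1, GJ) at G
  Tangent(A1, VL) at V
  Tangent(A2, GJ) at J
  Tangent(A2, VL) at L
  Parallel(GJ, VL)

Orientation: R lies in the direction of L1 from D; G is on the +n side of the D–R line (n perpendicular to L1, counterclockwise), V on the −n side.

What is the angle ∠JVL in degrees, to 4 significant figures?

30.52°

The slot axis is L1's direction at 70.7°, so u = (cos 70.7°, sin 70.7°) = (0.3305, 0.9438) and n = (−sin 70.7°, cos 70.7°) = (-0.9438, 0.3305). D is at the origin and R lies 26.8 along u from D, so R = 26.8·u = (8.858, 25.29). Tangency of A1 to both parallel lines with radius 7.9 puts G and V at D ± 7.9·n: G = (-7.456, 2.611), V = (7.456, -2.611). Equal radii place J and L the same way about R: J = R + 7.9·n = (1.402, 27.90), L = R − 7.9·n = (16.31, 22.68). Then cos ∠JVL = VJ·VL / (|VJ||VL|), giving 30.52°.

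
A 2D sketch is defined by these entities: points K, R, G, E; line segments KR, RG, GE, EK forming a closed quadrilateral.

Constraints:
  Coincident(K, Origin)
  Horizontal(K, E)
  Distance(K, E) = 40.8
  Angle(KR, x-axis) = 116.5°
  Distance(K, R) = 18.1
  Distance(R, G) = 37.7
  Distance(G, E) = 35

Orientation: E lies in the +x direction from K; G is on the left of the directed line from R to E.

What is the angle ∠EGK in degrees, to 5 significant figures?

64.094°

K is at the origin; K and E share the same y with |KE| = 40.8 and E in +x, so E = (40.8, 0). KR runs at 116.5° with |KR| = 18.1, so R = (-8.0762, 16.198). G is determined by |RG| = 37.7 and |GE| = 35.0 together: it lies at the intersection of circle(R, 37.7) and circle(E, 35.0). With |RE| = 51.490, the foot of the radical line on RE is 27.651 from R and the perpendicular offset is √(37.7² − 27.651²) = 25.626. Taking the left-of-RE solution: G = (26.233, 31.825).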